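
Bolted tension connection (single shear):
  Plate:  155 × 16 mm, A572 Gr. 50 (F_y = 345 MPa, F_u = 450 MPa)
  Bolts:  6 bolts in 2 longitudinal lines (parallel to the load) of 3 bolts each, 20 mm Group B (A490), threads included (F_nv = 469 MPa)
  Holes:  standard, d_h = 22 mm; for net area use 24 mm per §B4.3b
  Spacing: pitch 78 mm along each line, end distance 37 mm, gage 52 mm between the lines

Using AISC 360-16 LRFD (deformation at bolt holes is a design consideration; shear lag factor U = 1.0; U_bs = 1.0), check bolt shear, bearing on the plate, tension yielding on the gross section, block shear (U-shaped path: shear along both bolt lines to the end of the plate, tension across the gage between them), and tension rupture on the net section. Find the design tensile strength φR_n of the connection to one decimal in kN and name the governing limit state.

577.8 kN (net-section rupture governs)

Bolt shear: A_b = π(20)²/4 = 314.16 mm². φR_n = 0.75 × 469 × 314.16 × 6 × 1 = 663.0 kN.
Bearing (16 mm plate, F_u = 450 MPa): end bolts L_c = 37 − 22/2 = 26, R_n = min(1.2×26×16×450, 2.4×20×16×450) = 224.64 kN/bolt; interior L_c = 78 − 22 = 56, R_n = 345.6 kN/bolt. φR_n = 0.75 × (2×224.64 + 4×345.6) = 1373.8 kN.
Tension yield (gross): A_g = 155×16 = 2480 mm². φR_n = 0.90 × 345 × 2480 = 770.0 kN.
Block shear: shear path 2×[37+2×78] = 2×193 mm, A_gv = 6176, A_nv = 2×(193 − 2.5×24)×16 = 4256 mm²; tension across gage: (52 − 1×24)×16 = 448 mm². R_n = min(0.6×450×4256, 0.6×345×6176) + 1.0×450×448 = min(1149.1, 1278.4) + 201.6 = 1350.7 kN. φR_n = 0.75 × 1350.7 = 1013.0 kN.
Tension rupture (net): A_n = (155 − 2×24)×16 = 1712 mm² (U = 1.0, A_e = A_n). φR_n = 0.75 × 450 × 1712 = 577.8 kN.
Governing: min(663.0, 1373.8, 770.0, 1013.0, 577.8) = 577.8 kN → net-section rupture.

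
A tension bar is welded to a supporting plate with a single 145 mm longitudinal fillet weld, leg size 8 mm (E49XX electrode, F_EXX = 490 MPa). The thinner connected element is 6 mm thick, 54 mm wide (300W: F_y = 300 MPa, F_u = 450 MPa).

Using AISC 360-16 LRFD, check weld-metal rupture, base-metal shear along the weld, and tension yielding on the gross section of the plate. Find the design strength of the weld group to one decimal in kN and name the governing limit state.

Weld metal: throat = 0.707×8 = 5.656 mm, L = 145 mm. φR_n = 0.75 × 0.6 × 490 × 5.656 × 145 = 180.8 kN.
Base metal shear (6 mm plate): yield φR_n = 1.0×0.6×300×6×145 = 156.6 kN; rupture φR_n = 0.75×0.6×450×6×145 = 176.2 kN; take 156.6 kN (yield).
Tension yield (gross): A_g = 54×6 = 324 mm². φR_n = 0.90 × 300 × 324 = 87.5 kN.
Governing: min(180.8, 156.6, 87.5) = 87.5 kN → gross-section yield.

87.5 kN (gross-section yield governs)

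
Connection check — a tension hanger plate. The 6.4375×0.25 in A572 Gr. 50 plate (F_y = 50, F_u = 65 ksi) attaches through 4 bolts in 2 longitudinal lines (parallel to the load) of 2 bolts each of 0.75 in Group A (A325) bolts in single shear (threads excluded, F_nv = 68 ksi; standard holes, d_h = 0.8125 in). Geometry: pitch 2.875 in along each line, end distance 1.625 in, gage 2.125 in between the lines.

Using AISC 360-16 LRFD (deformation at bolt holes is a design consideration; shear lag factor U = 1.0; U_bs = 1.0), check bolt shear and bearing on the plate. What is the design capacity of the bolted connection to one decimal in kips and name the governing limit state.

Bolt shear: A_b = π(0.75)²/4 = 0.44179 in². φR_n = 0.75 × 68 × 0.44179 × 4 × 1 = 90.1 kips.
Bearing (0.25 in plate, F_u = 65 ksi): end bolts L_c = 1.625 − 0.8125/2 = 1.21875, R_n = min(1.2×1.21875×0.25×65, 2.4×0.75×0.25×65) = 23.766 kips/bolt; interior L_c = 2.875 − 0.8125 = 2.0625, R_n = 29.25 kips/bolt. φR_n = 0.75 × (2×23.766 + 2×29.25) = 79.5 kips.
Governing: min(90.1, 79.5) = 79.5 kips → bearing.

79.5 kips (bearing governs)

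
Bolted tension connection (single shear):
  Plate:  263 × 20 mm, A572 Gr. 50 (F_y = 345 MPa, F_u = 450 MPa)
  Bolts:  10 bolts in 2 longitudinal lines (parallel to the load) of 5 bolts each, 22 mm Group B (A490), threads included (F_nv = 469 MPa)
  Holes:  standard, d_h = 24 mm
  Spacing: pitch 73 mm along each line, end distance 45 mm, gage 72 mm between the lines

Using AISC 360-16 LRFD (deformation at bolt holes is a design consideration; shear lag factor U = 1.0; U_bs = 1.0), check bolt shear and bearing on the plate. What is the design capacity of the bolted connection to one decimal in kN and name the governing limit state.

1337.1 kN (bolt shear governs)

Bolt shear: A_b = π(22)²/4 = 380.13 mm². φR_n = 0.75 × 469 × 380.13 × 10 × 1 = 1337.1 kN.
Bearing (20 mm plate, F_u = 450 MPa): end bolts L_c = 45 − 24/2 = 33, R_n = min(1.2×33×20×450, 2.4×22×20×450) = 356.4 kN/bolt; interior L_c = 73 − 24 = 49, R_n = 475.2 kN/bolt. φR_n = 0.75 × (2×356.4 + 8×475.2) = 3385.8 kN.
Governing: min(1337.1, 3385.8) = 1337.1 kN → bolt shear.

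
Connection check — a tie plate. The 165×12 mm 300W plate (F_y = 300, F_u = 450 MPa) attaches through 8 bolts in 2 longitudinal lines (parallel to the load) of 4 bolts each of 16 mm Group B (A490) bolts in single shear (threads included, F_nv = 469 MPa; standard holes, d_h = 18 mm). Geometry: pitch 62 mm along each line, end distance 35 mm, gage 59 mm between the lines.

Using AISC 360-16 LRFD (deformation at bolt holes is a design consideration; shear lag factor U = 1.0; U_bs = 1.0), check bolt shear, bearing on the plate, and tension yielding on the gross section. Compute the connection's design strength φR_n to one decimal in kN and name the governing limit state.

Bolt shear: A_b = π(16)²/4 = 201.06 mm². φR_n = 0.75 × 469 × 201.06 × 8 × 1 = 565.8 kN.
Bearing (12 mm plate, F_u = 450 MPa): end bolts L_c = 35 − 18/2 = 26, R_n = min(1.2×26×12×450, 2.4×16×12×450) = 168.48 kN/bolt; interior L_c = 62 − 18 = 44, R_n = 207.36 kN/bolt. φR_n = 0.75 × (2×168.48 + 6×207.36) = 1185.8 kN.
Tension yield (gross): A_g = 165×12 = 1980 mm². φR_n = 0.90 × 300 × 1980 = 534.6 kN.
Governing: min(565.8, 1185.8, 534.6) = 534.6 kN → gross-section yield.

534.6 kN (gross-section yield governs)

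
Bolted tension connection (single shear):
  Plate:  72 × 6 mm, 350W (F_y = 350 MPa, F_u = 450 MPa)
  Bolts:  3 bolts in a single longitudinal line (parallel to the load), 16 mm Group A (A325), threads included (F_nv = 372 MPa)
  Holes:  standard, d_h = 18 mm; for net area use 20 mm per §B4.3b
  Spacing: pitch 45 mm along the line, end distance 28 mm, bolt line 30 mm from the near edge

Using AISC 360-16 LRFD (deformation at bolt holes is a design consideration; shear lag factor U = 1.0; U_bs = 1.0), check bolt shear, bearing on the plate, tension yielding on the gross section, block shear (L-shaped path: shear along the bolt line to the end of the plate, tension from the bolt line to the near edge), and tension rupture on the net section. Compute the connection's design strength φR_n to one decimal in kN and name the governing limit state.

105.3 kN (net-section rupture governs)

Bolt shear: A_b = π(16)²/4 = 201.06 mm². φR_n = 0.75 × 372 × 201.06 × 3 × 1 = 168.3 kN.
Bearing (6 mm plate, F_u = 450 MPa): end bolts L_c = 28 − 18/2 = 19, R_n = min(1.2×19×6×450, 2.4×16×6×450) = 61.56 kN/bolt; interior L_c = 45 − 18 = 27, R_n = 87.48 kN/bolt. φR_n = 0.75 × (1×61.56 + 2×87.48) = 177.4 kN.
Tension yield (gross): A_g = 72×6 = 432 mm². φR_n = 0.90 × 350 × 432 = 136.1 kN.
Block shear: shear path 1×[28+2×45] = 1×118 mm, A_gv = 708, A_nv = 1×(118 − 2.5×20)×6 = 408 mm²; tension to near edge: (30 − 0.5×20)×6 = 120 mm². R_n = min(0.6×450×408, 0.6×350×708) + 1.0×450×120 = min(110.16, 148.68) + 54 = 164.16 kN. φR_n = 0.75 × 164.16 = 123.1 kN.
Tension rupture (net): A_n = (72 − 1×20)×6 = 312 mm² (U = 1.0, A_e = A_n). φR_n = 0.75 × 450 × 312 = 105.3 kN.
Governing: min(168.3, 177.4, 136.1, 123.1, 105.3) = 105.3 kN → net-section rupture.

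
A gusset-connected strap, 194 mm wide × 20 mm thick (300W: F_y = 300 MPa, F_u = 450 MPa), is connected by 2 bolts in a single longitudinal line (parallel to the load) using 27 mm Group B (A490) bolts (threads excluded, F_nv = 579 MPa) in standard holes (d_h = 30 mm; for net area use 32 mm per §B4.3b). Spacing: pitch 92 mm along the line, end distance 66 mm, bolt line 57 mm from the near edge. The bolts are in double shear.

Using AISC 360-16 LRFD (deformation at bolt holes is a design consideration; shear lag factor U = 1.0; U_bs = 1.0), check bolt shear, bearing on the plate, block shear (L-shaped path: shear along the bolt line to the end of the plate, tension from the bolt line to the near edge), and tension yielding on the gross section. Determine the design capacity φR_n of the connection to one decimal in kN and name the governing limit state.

Bolt shear: A_b = π(27)²/4 = 572.56 mm². φR_n = 0.75 × 579 × 572.56 × 2 × 2 = 994.5 kN.
Bearing (20 mm plate, F_u = 450 MPa): end bolts L_c = 66 − 30/2 = 51, R_n = min(1.2×51×20×450, 2.4×27×20×450) = 550.8 kN/bolt; interior L_c = 92 − 30 = 62, R_n = 583.2 kN/bolt. φR_n = 0.75 × (1×550.8 + 1×583.2) = 850.5 kN.
Block shear: shear path 1×[66+1×92] = 1×158 mm, A_gv = 3160, A_nv = 1×(158 − 1.5×32)×20 = 2200 mm²; tension to near edge: (57 − 0.5×32)×20 = 820 mm². R_n = min(0.6×450×2200, 0.6×300×3160) + 1.0×450×820 = min(594, 568.8) + 369 = 937.8 kN. φR_n = 0.75 × 937.8 = 703.4 kN.
Tension yield (gross): A_g = 194×20 = 3880 mm². φR_n = 0.90 × 300 × 3880 = 1047.6 kN.
Governing: min(994.5, 850.5, 703.4, 1047.6) = 703.4 kN → block shear.

703.4 kN (block shear governs)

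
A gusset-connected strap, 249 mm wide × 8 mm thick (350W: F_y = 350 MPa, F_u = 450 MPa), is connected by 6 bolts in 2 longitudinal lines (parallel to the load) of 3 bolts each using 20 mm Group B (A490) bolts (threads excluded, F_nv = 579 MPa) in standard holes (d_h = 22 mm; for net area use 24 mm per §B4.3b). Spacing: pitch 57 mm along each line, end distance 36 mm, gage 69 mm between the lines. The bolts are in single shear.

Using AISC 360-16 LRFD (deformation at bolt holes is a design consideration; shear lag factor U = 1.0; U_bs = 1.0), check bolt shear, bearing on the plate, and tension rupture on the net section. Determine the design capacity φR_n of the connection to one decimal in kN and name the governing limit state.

542.7 kN (net-section rupture governs)

Bolt shear: A_b = π(20)²/4 = 314.16 mm². φR_n = 0.75 × 579 × 314.16 × 6 × 1 = 818.5 kN.
Bearing (8 mm plate, F_u = 450 MPa): end bolts L_c = 36 − 22/2 = 25, R_n = min(1.2×25×8×450, 2.4×20×8×450) = 108 kN/bolt; interior L_c = 57 − 22 = 35, R_n = 151.2 kN/bolt. φR_n = 0.75 × (2×108 + 4×151.2) = 615.6 kN.
Tension rupture (net): A_n = (249 − 2×24)×8 = 1608 mm² (U = 1.0, A_e = A_n). φR_n = 0.75 × 450 × 1608 = 542.7 kN.
Governing: min(818.5, 615.6, 542.7) = 542.7 kN → net-section rupture.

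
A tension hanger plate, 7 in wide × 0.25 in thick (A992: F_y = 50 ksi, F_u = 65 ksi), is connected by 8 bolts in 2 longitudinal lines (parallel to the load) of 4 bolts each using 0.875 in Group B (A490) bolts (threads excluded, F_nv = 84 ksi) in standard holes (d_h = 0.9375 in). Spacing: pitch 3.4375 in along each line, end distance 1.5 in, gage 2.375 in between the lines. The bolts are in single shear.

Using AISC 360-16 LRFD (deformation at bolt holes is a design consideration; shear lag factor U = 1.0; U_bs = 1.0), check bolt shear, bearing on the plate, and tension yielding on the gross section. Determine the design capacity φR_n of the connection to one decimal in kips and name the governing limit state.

78.8 kips (gross-section yield governs)

Bolt shear: A_b = π(0.875)²/4 = 0.60132 in². φR_n = 0.75 × 84 × 0.60132 × 8 × 1 = 303.1 kips.
Bearing (0.25 in plate, F_u = 65 ksi): end bolts L_c = 1.5 − 0.9375/2 = 1.03125, R_n = min(1.2×1.03125×0.25×65, 2.4×0.875×0.25×65) = 20.109 kips/bolt; interior L_c = 3.4375 − 0.9375 = 2.5, R_n = 34.125 kips/bolt. φR_n = 0.75 × (2×20.109 + 6×34.125) = 183.7 kips.
Tension yield (gross): A_g = 7×0.25 = 1.75 in². φR_n = 0.90 × 50 × 1.75 = 78.8 kips.
Governing: min(303.1, 183.7, 78.8) = 78.8 kips → gross-section yield.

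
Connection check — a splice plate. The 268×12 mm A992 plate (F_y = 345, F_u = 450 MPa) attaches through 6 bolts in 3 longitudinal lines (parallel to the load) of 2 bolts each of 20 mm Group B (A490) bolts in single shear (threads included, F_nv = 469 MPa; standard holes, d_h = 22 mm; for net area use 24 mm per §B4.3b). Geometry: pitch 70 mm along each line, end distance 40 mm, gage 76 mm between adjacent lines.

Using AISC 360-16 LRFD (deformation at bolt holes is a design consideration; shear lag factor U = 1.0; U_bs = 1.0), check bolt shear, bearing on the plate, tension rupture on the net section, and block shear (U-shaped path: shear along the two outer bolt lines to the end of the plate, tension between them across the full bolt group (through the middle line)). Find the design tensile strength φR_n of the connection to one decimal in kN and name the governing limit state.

Bolt shear: A_b = π(20)²/4 = 314.16 mm². φR_n = 0.75 × 469 × 314.16 × 6 × 1 = 663.0 kN.
Bearing (12 mm plate, F_u = 450 MPa): end bolts L_c = 40 − 22/2 = 29, R_n = min(1.2×29×12×450, 2.4×20×12×450) = 187.92 kN/bolt; interior L_c = 70 − 22 = 48, R_n = 259.2 kN/bolt. φR_n = 0.75 × (3×187.92 + 3×259.2) = 1006.0 kN.
Tension rupture (net): A_n = (268 − 3×24)×12 = 2352 mm² (U = 1.0, A_e = A_n). φR_n = 0.75 × 450 × 2352 = 793.8 kN.
Block shear: shear path 2×[40+1×70] = 2×110 mm, A_gv = 2640, A_nv = 2×(110 − 1.5×24)×12 = 1776 mm²; tension across gage: (152 − 2×24)×12 = 1248 mm². R_n = min(0.6×450×1776, 0.6×345×2640) + 1.0×450×1248 = min(479.52, 546.48) + 561.6 = 1041.1 kN. φR_n = 0.75 × 1041.1 = 780.8 kN.
Governing: min(663.0, 1006.0, 793.8, 780.8) = 663.0 kN → bolt shear.

663.0 kN (bolt shear governs)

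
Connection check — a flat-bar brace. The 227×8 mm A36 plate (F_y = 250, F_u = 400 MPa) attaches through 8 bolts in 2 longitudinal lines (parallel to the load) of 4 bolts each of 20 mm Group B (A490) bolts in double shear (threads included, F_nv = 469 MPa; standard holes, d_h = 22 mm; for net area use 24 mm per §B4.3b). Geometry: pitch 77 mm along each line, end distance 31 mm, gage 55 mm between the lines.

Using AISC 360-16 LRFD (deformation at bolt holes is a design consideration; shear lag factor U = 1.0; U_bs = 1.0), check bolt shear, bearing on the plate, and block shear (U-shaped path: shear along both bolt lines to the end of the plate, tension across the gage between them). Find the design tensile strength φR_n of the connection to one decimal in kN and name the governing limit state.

Bolt shear: A_b = π(20)²/4 = 314.16 mm². φR_n = 0.75 × 469 × 314.16 × 8 × 2 = 1768.1 kN.
Bearing (8 mm plate, F_u = 400 MPa): end bolts L_c = 31 − 22/2 = 20, R_n = min(1.2×20×8×400, 2.4×20×8×400) = 76.8 kN/bolt; interior L_c = 77 − 22 = 55, R_n = 153.6 kN/bolt. φR_n = 0.75 × (2×76.8 + 6×153.6) = 806.4 kN.
Block shear: shear path 2×[31+3×77] = 2×262 mm, A_gv = 4192, A_nv = 2×(262 − 3.5×24)×8 = 2848 mm²; tension across gage: (55 − 1×24)×8 = 248 mm². R_n = min(0.6×400×2848, 0.6×250×4192) + 1.0×400×248 = min(683.52, 628.8) + 99.2 = 728 kN. φR_n = 0.75 × 728 = 546.0 kN.
Governing: min(1768.1, 806.4, 546.0) = 546.0 kN → block shear.

546.0 kN (block shear governs)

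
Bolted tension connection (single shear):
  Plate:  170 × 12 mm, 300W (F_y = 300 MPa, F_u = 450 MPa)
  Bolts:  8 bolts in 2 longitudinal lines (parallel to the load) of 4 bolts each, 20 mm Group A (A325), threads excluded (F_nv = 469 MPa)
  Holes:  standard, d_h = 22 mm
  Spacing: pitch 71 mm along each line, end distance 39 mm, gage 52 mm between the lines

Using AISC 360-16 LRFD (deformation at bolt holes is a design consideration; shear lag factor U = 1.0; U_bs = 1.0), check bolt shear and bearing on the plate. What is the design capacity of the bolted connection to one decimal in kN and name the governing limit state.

884.0 kN (bolt shear governs)

Bolt shear: A_b = π(20)²/4 = 314.16 mm². φR_n = 0.75 × 469 × 314.16 × 8 × 1 = 884.0 kN.
Bearing (12 mm plate, F_u = 450 MPa): end bolts L_c = 39 − 22/2 = 28, R_n = min(1.2×28×12×450, 2.4×20×12×450) = 181.44 kN/bolt; interior L_c = 71 − 22 = 49, R_n = 259.2 kN/bolt. φR_n = 0.75 × (2×181.44 + 6×259.2) = 1438.6 kN.
Governing: min(884.0, 1438.6) = 884.0 kN → bolt shear.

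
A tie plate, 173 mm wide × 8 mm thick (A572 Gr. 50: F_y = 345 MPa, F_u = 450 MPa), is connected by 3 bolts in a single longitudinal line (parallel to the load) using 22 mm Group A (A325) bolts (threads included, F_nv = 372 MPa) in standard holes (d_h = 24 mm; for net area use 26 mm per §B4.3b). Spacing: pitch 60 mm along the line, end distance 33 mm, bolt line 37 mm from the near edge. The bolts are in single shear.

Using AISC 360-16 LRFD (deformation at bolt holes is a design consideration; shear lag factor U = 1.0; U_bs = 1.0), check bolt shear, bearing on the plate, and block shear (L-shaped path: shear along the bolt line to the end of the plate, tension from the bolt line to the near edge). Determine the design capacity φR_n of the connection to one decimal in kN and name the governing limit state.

207.4 kN (block shear governs)

Bolt shear: A_b = π(22)²/4 = 380.13 mm². φR_n = 0.75 × 372 × 380.13 × 3 × 1 = 318.2 kN.
Bearing (8 mm plate, F_u = 450 MPa): end bolts L_c = 33 − 24/2 = 21, R_n = min(1.2×21×8×450, 2.4×22×8×450) = 90.72 kN/bolt; interior L_c = 60 − 24 = 36, R_n = 155.52 kN/bolt. φR_n = 0.75 × (1×90.72 + 2×155.52) = 301.3 kN.
Block shear: shear path 1×[33+2×60] = 1×153 mm, A_gv = 1224, A_nv = 1×(153 − 2.5×26)×8 = 704 mm²; tension to near edge: (37 − 0.5×26)×8 = 192 mm². R_n = min(0.6×450×704, 0.6×345×1224) + 1.0×450×192 = min(190.08, 253.37) + 86.4 = 276.48 kN. φR_n = 0.75 × 276.48 = 207.4 kN.
Governing: min(318.2, 301.3, 207.4) = 207.4 kN → block shear.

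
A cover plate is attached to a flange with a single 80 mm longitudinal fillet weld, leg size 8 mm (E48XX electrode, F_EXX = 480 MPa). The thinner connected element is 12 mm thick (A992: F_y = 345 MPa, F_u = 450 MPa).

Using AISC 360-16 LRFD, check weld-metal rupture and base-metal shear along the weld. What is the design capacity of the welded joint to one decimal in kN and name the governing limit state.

Weld metal: throat = 0.707×8 = 5.656 mm, L = 80 mm. φR_n = 0.75 × 0.6 × 480 × 5.656 × 80 = 97.7 kN.
Base metal shear (12 mm plate): yield φR_n = 1.0×0.6×345×12×80 = 198.7 kN; rupture φR_n = 0.75×0.6×450×12×80 = 194.4 kN; take 194.4 kN (rupture).
Governing: min(97.7, 194.4) = 97.7 kN → weld metal.

97.7 kN (weld metal governs)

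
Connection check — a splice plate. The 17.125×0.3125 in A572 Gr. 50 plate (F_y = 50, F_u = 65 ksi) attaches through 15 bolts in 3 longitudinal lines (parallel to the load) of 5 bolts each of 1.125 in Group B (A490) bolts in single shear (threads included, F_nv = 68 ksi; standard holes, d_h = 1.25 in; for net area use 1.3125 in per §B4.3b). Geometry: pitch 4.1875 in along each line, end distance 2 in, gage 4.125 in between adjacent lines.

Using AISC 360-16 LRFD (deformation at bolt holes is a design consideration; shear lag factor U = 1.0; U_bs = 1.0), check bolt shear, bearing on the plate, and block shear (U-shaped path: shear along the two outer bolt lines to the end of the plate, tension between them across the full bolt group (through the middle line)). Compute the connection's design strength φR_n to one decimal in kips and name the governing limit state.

Bolt shear: A_b = π(1.125)²/4 = 0.99402 in². φR_n = 0.75 × 68 × 0.99402 × 15 × 1 = 760.4 kips.
Bearing (0.3125 in plate, F_u = 65 ksi): end bolts L_c = 2 − 1.25/2 = 1.375, R_n = min(1.2×1.375×0.3125×65, 2.4×1.125×0.3125×65) = 33.516 kips/bolt; interior L_c = 4.1875 − 1.25 = 2.9375, R_n = 54.844 kips/bolt. φR_n = 0.75 × (3×33.516 + 12×54.844) = 569.0 kips.
Block shear: shear path 2×[2+4×4.1875] = 2×18.75 in, A_gv = 11.719, A_nv = 2×(18.75 − 4.5×1.3125)×0.3125 = 8.0273 in²; tension across gage: (8.25 − 2×1.3125)×0.3125 = 1.7578 in². R_n = min(0.6×65×8.0273, 0.6×50×11.719) + 1.0×65×1.7578 = min(313.06, 351.57) + 114.26 = 427.32 kips. φR_n = 0.75 × 427.32 = 320.5 kips.
Governing: min(760.4, 569.0, 320.5) = 320.5 kips → block shear.

320.5 kips (block shear governs)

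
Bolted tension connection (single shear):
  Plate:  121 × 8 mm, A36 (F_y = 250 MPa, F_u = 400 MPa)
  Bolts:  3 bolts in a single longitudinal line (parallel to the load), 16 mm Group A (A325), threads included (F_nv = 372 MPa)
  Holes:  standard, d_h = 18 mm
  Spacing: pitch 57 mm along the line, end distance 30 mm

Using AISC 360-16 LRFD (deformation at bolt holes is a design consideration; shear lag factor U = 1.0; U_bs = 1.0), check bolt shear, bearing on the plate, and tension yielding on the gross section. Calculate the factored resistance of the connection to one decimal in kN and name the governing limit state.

Bolt shear: A_b = π(16)²/4 = 201.06 mm². φR_n = 0.75 × 372 × 201.06 × 3 × 1 = 168.3 kN.
Bearing (8 mm plate, F_u = 400 MPa): end bolts L_c = 30 − 18/2 = 21, R_n = min(1.2×21×8×400, 2.4×16×8×400) = 80.64 kN/bolt; interior L_c = 57 − 18 = 39, R_n = 122.88 kN/bolt. φR_n = 0.75 × (1×80.64 + 2×122.88) = 244.8 kN.
Tension yield (gross): A_g = 121×8 = 968 mm². φR_n = 0.90 × 250 × 968 = 217.8 kN.
Governing: min(168.3, 244.8, 217.8) = 168.3 kN → bolt shear.

168.3 kN (bolt shear governs)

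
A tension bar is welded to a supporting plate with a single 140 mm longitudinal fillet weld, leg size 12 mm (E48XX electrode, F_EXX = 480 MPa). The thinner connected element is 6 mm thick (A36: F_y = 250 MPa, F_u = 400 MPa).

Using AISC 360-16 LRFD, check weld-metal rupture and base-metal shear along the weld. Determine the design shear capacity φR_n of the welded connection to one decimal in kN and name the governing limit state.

Weld metal: throat = 0.707×12 = 8.484 mm, L = 140 mm. φR_n = 0.75 × 0.6 × 480 × 8.484 × 140 = 256.6 kN.
Base metal shear (6 mm plate): yield φR_n = 1.0×0.6×250×6×140 = 126.0 kN; rupture φR_n = 0.75×0.6×400×6×140 = 151.2 kN; take 126.0 kN (yield).
Governing: min(256.6, 126.0) = 126.0 kN → base-metal shear.

126.0 kN (base-metal shear governs)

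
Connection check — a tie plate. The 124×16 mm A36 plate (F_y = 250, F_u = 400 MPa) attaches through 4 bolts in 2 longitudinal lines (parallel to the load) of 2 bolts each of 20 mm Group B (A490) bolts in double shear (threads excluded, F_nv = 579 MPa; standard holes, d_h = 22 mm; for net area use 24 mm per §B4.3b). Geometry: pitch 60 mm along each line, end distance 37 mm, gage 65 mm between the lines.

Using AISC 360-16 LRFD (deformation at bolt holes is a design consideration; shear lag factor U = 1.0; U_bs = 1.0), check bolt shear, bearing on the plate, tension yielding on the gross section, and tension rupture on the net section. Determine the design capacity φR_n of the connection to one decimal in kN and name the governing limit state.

364.8 kN (net-section rupture governs)

Bolt shear: A_b = π(20)²/4 = 314.16 mm². φR_n = 0.75 × 579 × 314.16 × 4 × 2 = 1091.4 kN.
Bearing (16 mm plate, F_u = 400 MPa): end bolts L_c = 37 − 22/2 = 26, R_n = min(1.2×26×16×400, 2.4×20×16×400) = 199.68 kN/bolt; interior L_c = 60 − 22 = 38, R_n = 291.84 kN/bolt. φR_n = 0.75 × (2×199.68 + 2×291.84) = 737.3 kN.
Tension yield (gross): A_g = 124×16 = 1984 mm². φR_n = 0.90 × 250 × 1984 = 446.4 kN.
Tension rupture (net): A_n = (124 − 2×24)×16 = 1216 mm² (U = 1.0, A_e = A_n). φR_n = 0.75 × 400 × 1216 = 364.8 kN.
Governing: min(1091.4, 737.3, 446.4, 364.8) = 364.8 kN → net-section rupture.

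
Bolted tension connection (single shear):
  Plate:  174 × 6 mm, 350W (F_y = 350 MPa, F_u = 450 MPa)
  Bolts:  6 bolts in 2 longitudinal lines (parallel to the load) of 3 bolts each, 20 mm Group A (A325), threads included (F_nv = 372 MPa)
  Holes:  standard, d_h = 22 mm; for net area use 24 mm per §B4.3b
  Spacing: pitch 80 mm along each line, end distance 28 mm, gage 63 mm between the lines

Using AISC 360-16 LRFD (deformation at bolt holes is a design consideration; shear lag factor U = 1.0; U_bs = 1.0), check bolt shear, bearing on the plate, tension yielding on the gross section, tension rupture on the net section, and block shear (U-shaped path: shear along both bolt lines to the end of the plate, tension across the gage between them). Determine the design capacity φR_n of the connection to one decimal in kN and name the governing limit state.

Bolt shear: A_b = π(20)²/4 = 314.16 mm². φR_n = 0.75 × 372 × 314.16 × 6 × 1 = 525.9 kN.
Bearing (6 mm plate, F_u = 450 MPa): end bolts L_c = 28 − 22/2 = 17, R_n = min(1.2×17×6×450, 2.4×20×6×450) = 55.08 kN/bolt; interior L_c = 80 − 22 = 58, R_n = 129.6 kN/bolt. φR_n = 0.75 × (2×55.08 + 4×129.6) = 471.4 kN.
Tension yield (gross): A_g = 174×6 = 1044 mm². φR_n = 0.90 × 350 × 1044 = 328.9 kN.
Tension rupture (net): A_n = (174 − 2×24)×6 = 756 mm² (U = 1.0, A_e = A_n). φR_n = 0.75 × 450 × 756 = 255.2 kN.
Block shear: shear path 2×[28+2×80] = 2×188 mm, A_gv = 2256, A_nv = 2×(188 − 2.5×24)×6 = 1536 mm²; tension across gage: (63 − 1×24)×6 = 234 mm². R_n = min(0.6×450×1536, 0.6×350×2256) + 1.0×450×234 = min(414.72, 473.76) + 105.3 = 520.02 kN. φR_n = 0.75 × 520.02 = 390.0 kN.
Governing: min(525.9, 471.4, 328.9, 255.2, 390.0) = 255.2 kN → net-section rupture.

255.2 kN (net-section rupture governs)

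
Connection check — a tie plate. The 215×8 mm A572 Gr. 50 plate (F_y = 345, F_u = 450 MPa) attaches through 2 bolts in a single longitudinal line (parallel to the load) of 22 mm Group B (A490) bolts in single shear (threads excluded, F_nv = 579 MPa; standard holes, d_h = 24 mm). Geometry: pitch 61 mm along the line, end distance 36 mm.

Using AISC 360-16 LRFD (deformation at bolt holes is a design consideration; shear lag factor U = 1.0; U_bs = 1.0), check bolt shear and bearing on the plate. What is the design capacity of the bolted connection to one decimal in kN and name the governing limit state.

197.6 kN (bearing governs)

Bolt shear: A_b = π(22)²/4 = 380.13 mm². φR_n = 0.75 × 579 × 380.13 × 2 × 1 = 330.1 kN.
Bearing (8 mm plate, F_u = 450 MPa): end bolts L_c = 36 − 24/2 = 24, R_n = min(1.2×24×8×450, 2.4×22×8×450) = 103.68 kN/bolt; interior L_c = 61 − 24 = 37, R_n = 159.84 kN/bolt. φR_n = 0.75 × (1×103.68 + 1×159.84) = 197.6 kN.
Governing: min(330.1, 197.6) = 197.6 kN → bearing.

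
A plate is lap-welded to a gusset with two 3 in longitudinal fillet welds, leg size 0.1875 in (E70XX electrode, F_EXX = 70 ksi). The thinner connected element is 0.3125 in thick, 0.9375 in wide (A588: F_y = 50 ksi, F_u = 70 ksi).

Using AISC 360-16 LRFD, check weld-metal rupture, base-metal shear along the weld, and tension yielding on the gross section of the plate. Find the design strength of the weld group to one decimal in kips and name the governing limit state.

13.2 kips (gross-section yield governs)

Weld metal: throat = 0.707×0.1875 = 0.13256 in, L = 2×3 = 6 in. φR_n = 0.75 × 0.6 × 70 × 0.13256 × 6 = 25.1 kips.
Base metal shear (0.3125 in plate): yield φR_n = 1.0×0.6×50×0.3125×6 = 56.3 kips; rupture φR_n = 0.75×0.6×70×0.3125×6 = 59.1 kips; take 56.3 kips (yield).
Tension yield (gross): A_g = 0.9375×0.3125 = 0.29297 in². φR_n = 0.90 × 50 × 0.29297 = 13.2 kips.
Governing: min(25.1, 56.3, 13.2) = 13.2 kips → gross-section yield.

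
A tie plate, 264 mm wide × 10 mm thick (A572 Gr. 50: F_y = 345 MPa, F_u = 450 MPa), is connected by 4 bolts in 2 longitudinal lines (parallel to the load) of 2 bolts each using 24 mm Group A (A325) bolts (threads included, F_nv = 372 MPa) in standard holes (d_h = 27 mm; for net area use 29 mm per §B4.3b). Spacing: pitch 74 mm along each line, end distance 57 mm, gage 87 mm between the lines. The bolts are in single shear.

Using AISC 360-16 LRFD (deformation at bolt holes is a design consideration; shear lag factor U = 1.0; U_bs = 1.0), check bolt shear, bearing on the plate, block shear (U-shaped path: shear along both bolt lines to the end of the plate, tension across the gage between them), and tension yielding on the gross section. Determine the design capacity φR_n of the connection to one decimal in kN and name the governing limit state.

Bolt shear: A_b = π(24)²/4 = 452.39 mm². φR_n = 0.75 × 372 × 452.39 × 4 × 1 = 504.9 kN.
Bearing (10 mm plate, F_u = 450 MPa): end bolts L_c = 57 − 27/2 = 43.5, R_n = min(1.2×43.5×10×450, 2.4×24×10×450) = 234.9 kN/bolt; interior L_c = 74 − 27 = 47, R_n = 253.8 kN/bolt. φR_n = 0.75 × (2×234.9 + 2×253.8) = 733.1 kN.
Block shear: shear path 2×[57+1×74] = 2×131 mm, A_gv = 2620, A_nv = 2×(131 − 1.5×29)×10 = 1750 mm²; tension across gage: (87 − 1×29)×10 = 580 mm². R_n = min(0.6×450×1750, 0.6×345×2620) + 1.0×450×580 = min(472.5, 542.34) + 261 = 733.5 kN. φR_n = 0.75 × 733.5 = 550.1 kN.
Tension yield (gross): A_g = 264×10 = 2640 mm². φR_n = 0.90 × 345 × 2640 = 819.7 kN.
Governing: min(504.9, 733.1, 550.1, 819.7) = 504.9 kN → bolt shear.

504.9 kN (bolt shear governs)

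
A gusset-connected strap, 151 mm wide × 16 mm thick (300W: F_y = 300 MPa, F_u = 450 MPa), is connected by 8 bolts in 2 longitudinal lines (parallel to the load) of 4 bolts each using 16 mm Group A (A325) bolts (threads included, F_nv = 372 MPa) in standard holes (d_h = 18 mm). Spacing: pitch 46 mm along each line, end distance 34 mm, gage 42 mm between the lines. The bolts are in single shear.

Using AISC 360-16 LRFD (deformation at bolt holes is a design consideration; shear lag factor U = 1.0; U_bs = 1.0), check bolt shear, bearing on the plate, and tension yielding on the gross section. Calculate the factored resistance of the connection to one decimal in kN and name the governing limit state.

Bolt shear: A_b = π(16)²/4 = 201.06 mm². φR_n = 0.75 × 372 × 201.06 × 8 × 1 = 448.8 kN.
Bearing (16 mm plate, F_u = 450 MPa): end bolts L_c = 34 − 18/2 = 25, R_n = min(1.2×25×16×450, 2.4×16×16×450) = 216 kN/bolt; interior L_c = 46 − 18 = 28, R_n = 241.92 kN/bolt. φR_n = 0.75 × (2×216 + 6×241.92) = 1412.6 kN.
Tension yield (gross): A_g = 151×16 = 2416 mm². φR_n = 0.90 × 300 × 2416 = 652.3 kN.
Governing: min(448.8, 1412.6, 652.3) = 448.8 kN → bolt shear.

448.8 kN (bolt shear governs)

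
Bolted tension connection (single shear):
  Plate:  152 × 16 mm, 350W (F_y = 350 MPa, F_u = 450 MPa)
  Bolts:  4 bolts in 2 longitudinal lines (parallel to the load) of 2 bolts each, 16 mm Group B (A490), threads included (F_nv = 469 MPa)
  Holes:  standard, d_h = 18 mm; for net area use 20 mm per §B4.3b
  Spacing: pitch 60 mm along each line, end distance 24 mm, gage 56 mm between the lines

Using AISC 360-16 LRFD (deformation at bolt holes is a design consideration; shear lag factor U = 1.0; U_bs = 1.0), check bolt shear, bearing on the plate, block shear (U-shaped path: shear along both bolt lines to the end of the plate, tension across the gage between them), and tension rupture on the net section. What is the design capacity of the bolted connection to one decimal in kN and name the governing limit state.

Bolt shear: A_b = π(16)²/4 = 201.06 mm². φR_n = 0.75 × 469 × 201.06 × 4 × 1 = 282.9 kN.
Bearing (16 mm plate, F_u = 450 MPa): end bolts L_c = 24 − 18/2 = 15, R_n = min(1.2×15×16×450, 2.4×16×16×450) = 129.6 kN/bolt; interior L_c = 60 − 18 = 42, R_n = 276.48 kN/bolt. φR_n = 0.75 × (2×129.6 + 2×276.48) = 609.1 kN.
Block shear: shear path 2×[24+1×60] = 2×84 mm, A_gv = 2688, A_nv = 2×(84 − 1.5×20)×16 = 1728 mm²; tension across gage: (56 − 1×20)×16 = 576 mm². R_n = min(0.6×450×1728, 0.6×350×2688) + 1.0×450×576 = min(466.56, 564.48) + 259.2 = 725.76 kN. φR_n = 0.75 × 725.76 = 544.3 kN.
Tension rupture (net): A_n = (152 − 2×20)×16 = 1792 mm² (U = 1.0, A_e = A_n). φR_n = 0.75 × 450 × 1792 = 604.8 kN.
Governing: min(282.9, 609.1, 544.3, 604.8) = 282.9 kN → bolt shear.

282.9 kN (bolt shear governs)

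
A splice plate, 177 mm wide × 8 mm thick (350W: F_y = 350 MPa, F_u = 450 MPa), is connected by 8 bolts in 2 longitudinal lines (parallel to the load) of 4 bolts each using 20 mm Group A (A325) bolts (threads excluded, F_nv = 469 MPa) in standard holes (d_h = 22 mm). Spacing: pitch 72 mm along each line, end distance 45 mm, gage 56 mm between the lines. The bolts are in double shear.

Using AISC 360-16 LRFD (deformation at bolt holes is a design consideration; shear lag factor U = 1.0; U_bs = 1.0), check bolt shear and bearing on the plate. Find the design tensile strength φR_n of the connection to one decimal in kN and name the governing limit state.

Bolt shear: A_b = π(20)²/4 = 314.16 mm². φR_n = 0.75 × 469 × 314.16 × 8 × 2 = 1768.1 kN.
Bearing (8 mm plate, F_u = 450 MPa): end bolts L_c = 45 − 22/2 = 34, R_n = min(1.2×34×8×450, 2.4×20×8×450) = 146.88 kN/bolt; interior L_c = 72 − 22 = 50, R_n = 172.8 kN/bolt. φR_n = 0.75 × (2×146.88 + 6×172.8) = 997.9 kN.
Governing: min(1768.1, 997.9) = 997.9 kN → bearing.

997.9 kN (bearing governs)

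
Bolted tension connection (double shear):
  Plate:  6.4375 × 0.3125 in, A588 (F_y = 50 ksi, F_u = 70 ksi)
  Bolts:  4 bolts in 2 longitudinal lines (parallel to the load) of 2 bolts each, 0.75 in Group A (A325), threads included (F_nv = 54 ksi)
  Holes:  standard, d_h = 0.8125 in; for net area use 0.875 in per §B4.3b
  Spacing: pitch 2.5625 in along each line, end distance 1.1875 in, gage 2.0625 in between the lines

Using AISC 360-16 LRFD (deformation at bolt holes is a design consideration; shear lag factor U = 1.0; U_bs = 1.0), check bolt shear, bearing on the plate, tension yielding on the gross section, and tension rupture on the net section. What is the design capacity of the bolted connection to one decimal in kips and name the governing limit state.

76.9 kips (net-section rupture governs)

Bolt shear: A_b = π(0.75)²/4 = 0.44179 in². φR_n = 0.75 × 54 × 0.44179 × 4 × 2 = 143.1 kips.
Bearing (0.3125 in plate, F_u = 70 ksi): end bolts L_c = 1.1875 − 0.8125/2 = 0.78125, R_n = min(1.2×0.78125×0.3125×70, 2.4×0.75×0.3125×70) = 20.508 kips/bolt; interior L_c = 2.5625 − 0.8125 = 1.75, R_n = 39.375 kips/bolt. φR_n = 0.75 × (2×20.508 + 2×39.375) = 89.8 kips.
Tension yield (gross): A_g = 6.4375×0.3125 = 2.0117 in². φR_n = 0.90 × 50 × 2.0117 = 90.5 kips.
Tension rupture (net): A_n = (6.4375 − 2×0.875)×0.3125 = 1.4648 in² (U = 1.0, A_e = A_n). φR_n = 0.75 × 70 × 1.4648 = 76.9 kips.
Governing: min(143.1, 89.8, 90.5, 76.9) = 76.9 kips → net-section rupture.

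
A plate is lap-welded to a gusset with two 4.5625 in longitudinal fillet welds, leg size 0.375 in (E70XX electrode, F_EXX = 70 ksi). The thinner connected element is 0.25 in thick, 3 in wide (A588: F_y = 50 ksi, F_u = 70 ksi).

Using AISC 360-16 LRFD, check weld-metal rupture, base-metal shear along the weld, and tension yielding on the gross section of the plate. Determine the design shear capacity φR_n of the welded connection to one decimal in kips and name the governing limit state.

33.8 kips (gross-section yield governs)

Weld metal: throat = 0.707×0.375 = 0.26513 in, L = 2×4.5625 = 9.125 in. φR_n = 0.75 × 0.6 × 70 × 0.26513 × 9.125 = 76.2 kips.
Base metal shear (0.25 in plate): yield φR_n = 1.0×0.6×50×0.25×9.125 = 68.4 kips; rupture φR_n = 0.75×0.6×70×0.25×9.125 = 71.9 kips; take 68.4 kips (yield).
Tension yield (gross): A_g = 3×0.25 = 0.75 in². φR_n = 0.90 × 50 × 0.75 = 33.8 kips.
Governing: min(76.2, 68.4, 33.8) = 33.8 kips → gross-section yield.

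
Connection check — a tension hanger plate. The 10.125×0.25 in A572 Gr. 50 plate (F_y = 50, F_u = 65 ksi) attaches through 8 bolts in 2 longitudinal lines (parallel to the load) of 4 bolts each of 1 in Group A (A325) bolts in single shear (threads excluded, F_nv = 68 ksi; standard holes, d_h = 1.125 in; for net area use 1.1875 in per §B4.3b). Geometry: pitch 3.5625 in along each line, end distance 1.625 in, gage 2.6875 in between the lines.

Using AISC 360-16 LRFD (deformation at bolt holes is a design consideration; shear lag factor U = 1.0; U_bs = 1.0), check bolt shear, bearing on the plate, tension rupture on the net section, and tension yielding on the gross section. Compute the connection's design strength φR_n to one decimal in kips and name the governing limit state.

Bolt shear: A_b = π(1)²/4 = 0.7854 in². φR_n = 0.75 × 68 × 0.7854 × 8 × 1 = 320.4 kips.
Bearing (0.25 in plate, F_u = 65 ksi): end bolts L_c = 1.625 − 1.125/2 = 1.0625, R_n = min(1.2×1.0625×0.25×65, 2.4×1×0.25×65) = 20.719 kips/bolt; interior L_c = 3.5625 − 1.125 = 2.4375, R_n = 39 kips/bolt. φR_n = 0.75 × (2×20.719 + 6×39) = 206.6 kips.
Tension rupture (net): A_n = (10.125 − 2×1.1875)×0.25 = 1.9375 in² (U = 1.0, A_e = A_n). φR_n = 0.75 × 65 × 1.9375 = 94.5 kips.
Tension yield (gross): A_g = 10.125×0.25 = 2.5313 in². φR_n = 0.90 × 50 × 2.5313 = 113.9 kips.
Governing: min(320.4, 206.6, 94.5, 113.9) = 94.5 kips → net-section rupture.

94.5 kips (net-section rupture governs)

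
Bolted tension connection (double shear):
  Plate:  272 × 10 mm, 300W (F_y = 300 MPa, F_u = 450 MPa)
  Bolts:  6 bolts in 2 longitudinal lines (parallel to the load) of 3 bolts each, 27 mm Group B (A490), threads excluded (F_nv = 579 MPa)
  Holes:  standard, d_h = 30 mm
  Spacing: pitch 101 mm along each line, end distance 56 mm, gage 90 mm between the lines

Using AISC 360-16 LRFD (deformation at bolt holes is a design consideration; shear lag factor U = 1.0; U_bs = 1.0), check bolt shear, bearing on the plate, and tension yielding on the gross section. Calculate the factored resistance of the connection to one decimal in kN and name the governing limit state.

734.4 kN (gross-section yield governs)

Bolt shear: A_b = π(27)²/4 = 572.56 mm². φR_n = 0.75 × 579 × 572.56 × 6 × 2 = 2983.6 kN.
Bearing (10 mm plate, F_u = 450 MPa): end bolts L_c = 56 − 30/2 = 41, R_n = min(1.2×41×10×450, 2.4×27×10×450) = 221.4 kN/bolt; interior L_c = 101 − 30 = 71, R_n = 291.6 kN/bolt. φR_n = 0.75 × (2×221.4 + 4×291.6) = 1206.9 kN.
Tension yield (gross): A_g = 272×10 = 2720 mm². φR_n = 0.90 × 300 × 2720 = 734.4 kN.
Governing: min(2983.6, 1206.9, 734.4) = 734.4 kN → gross-section yield.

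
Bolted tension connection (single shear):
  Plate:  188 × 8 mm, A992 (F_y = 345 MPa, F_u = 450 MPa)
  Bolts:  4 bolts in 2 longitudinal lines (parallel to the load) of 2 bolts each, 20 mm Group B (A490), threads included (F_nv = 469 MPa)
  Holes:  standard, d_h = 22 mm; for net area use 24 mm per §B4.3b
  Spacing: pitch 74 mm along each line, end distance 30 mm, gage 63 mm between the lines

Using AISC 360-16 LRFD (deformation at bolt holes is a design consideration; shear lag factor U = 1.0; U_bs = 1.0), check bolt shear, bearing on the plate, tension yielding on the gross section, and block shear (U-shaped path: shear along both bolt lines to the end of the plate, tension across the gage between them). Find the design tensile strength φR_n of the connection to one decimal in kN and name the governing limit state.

Bolt shear: A_b = π(20)²/4 = 314.16 mm². φR_n = 0.75 × 469 × 314.16 × 4 × 1 = 442.0 kN.
Bearing (8 mm plate, F_u = 450 MPa): end bolts L_c = 30 − 22/2 = 19, R_n = min(1.2×19×8×450, 2.4×20×8×450) = 82.08 kN/bolt; interior L_c = 74 − 22 = 52, R_n = 172.8 kN/bolt. φR_n = 0.75 × (2×82.08 + 2×172.8) = 382.3 kN.
Tension yield (gross): A_g = 188×8 = 1504 mm². φR_n = 0.90 × 345 × 1504 = 467.0 kN.
Block shear: shear path 2×[30+1×74] = 2×104 mm, A_gv = 1664, A_nv = 2×(104 − 1.5×24)×8 = 1088 mm²; tension across gage: (63 − 1×24)×8 = 312 mm². R_n = min(0.6×450×1088, 0.6×345×1664) + 1.0×450×312 = min(293.76, 344.45) + 140.4 = 434.16 kN. φR_n = 0.75 × 434.16 = 325.6 kN.
Governing: min(442.0, 382.3, 467.0, 325.6) = 325.6 kN → block shear.

325.6 kN (block shear governs)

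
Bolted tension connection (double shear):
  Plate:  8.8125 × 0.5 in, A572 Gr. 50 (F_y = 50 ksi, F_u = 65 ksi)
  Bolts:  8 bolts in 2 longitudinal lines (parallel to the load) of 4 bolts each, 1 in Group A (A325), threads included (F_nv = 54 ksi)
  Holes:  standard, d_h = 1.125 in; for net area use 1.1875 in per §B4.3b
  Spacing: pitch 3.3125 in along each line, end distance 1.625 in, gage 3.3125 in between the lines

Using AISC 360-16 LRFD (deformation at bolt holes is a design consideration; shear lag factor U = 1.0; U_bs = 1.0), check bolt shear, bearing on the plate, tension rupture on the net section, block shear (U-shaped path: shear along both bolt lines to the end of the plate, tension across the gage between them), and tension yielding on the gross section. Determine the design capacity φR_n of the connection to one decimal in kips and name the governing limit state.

Bolt shear: A_b = π(1)²/4 = 0.7854 in². φR_n = 0.75 × 54 × 0.7854 × 8 × 2 = 508.9 kips.
Bearing (0.5 in plate, F_u = 65 ksi): end bolts L_c = 1.625 − 1.125/2 = 1.0625, R_n = min(1.2×1.0625×0.5×65, 2.4×1×0.5×65) = 41.438 kips/bolt; interior L_c = 3.3125 − 1.125 = 2.1875, R_n = 78 kips/bolt. φR_n = 0.75 × (2×41.438 + 6×78) = 413.2 kips.
Tension rupture (net): A_n = (8.8125 − 2×1.1875)×0.5 = 3.2188 in² (U = 1.0, A_e = A_n). φR_n = 0.75 × 65 × 3.2188 = 156.9 kips.
Block shear: shear path 2×[1.625+3×3.3125] = 2×11.5625 in, A_gv = 11.563, A_nv = 2×(11.5625 − 3.5×1.1875)×0.5 = 7.4063 in²; tension across gage: (3.3125 − 1×1.1875)×0.5 = 1.0625 in². R_n = min(0.6×65×7.4063, 0.6×50×11.563) + 1.0×65×1.0625 = min(288.85, 346.89) + 69.063 = 357.91 kips. φR_n = 0.75 × 357.91 = 268.4 kips.
Tension yield (gross): A_g = 8.8125×0.5 = 4.4063 in². φR_n = 0.90 × 50 × 4.4063 = 198.3 kips.
Governing: min(508.9, 413.2, 156.9, 268.4, 198.3) = 156.9 kips → net-section rupture.

156.9 kips (net-section rupture governs)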